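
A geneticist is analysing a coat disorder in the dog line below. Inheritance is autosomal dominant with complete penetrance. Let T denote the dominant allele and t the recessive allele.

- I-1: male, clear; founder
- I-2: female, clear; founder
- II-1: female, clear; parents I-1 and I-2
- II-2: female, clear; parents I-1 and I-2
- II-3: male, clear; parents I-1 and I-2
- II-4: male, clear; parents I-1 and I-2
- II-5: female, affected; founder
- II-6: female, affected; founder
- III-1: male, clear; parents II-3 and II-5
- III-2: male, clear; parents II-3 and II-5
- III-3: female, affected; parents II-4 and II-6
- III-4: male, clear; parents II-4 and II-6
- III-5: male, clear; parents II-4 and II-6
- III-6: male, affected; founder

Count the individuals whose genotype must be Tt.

Obligate heterozygotes: II-5 is affected so carries T and passed t to III-1 (tt), so II-5 is Tt; II-6 is affected so carries T and passed t to III-4 (tt), so II-6 is Tt; III-3 is affected so carries T and received t from II-4 (tt), so III-3 is Tt.
Every other individual is either homozygous by phenotype or has at least one consistent homozygous assignment, so the count is 3.

3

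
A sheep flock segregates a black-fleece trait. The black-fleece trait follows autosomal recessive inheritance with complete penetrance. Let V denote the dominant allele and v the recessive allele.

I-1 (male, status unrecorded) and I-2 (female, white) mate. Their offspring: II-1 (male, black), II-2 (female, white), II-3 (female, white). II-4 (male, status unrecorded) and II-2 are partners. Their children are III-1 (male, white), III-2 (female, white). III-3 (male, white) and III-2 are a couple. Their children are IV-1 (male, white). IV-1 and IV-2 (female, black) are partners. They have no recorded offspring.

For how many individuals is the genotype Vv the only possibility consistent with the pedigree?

1

Obligate heterozygotes: I-2 is white so carries V and passed v to II-1 (vv), so I-2 is Vv.
Every other individual is either homozygous by phenotype or has at least one consistent homozygous assignment, so the count is 1.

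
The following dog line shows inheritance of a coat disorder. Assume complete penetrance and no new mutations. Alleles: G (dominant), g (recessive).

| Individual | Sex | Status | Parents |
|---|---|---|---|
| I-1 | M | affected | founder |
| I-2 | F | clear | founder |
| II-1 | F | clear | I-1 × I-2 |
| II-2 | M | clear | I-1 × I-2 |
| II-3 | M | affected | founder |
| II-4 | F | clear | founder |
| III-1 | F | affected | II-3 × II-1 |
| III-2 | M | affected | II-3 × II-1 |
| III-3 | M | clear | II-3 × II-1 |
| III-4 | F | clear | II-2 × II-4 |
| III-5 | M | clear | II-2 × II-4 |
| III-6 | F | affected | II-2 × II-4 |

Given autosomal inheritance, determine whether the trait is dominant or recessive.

II-2 and II-4 are both clear yet have an affected child III-6. Under dominance, an affected child requires at least one affected parent, so the trait cannot be dominant.

recessive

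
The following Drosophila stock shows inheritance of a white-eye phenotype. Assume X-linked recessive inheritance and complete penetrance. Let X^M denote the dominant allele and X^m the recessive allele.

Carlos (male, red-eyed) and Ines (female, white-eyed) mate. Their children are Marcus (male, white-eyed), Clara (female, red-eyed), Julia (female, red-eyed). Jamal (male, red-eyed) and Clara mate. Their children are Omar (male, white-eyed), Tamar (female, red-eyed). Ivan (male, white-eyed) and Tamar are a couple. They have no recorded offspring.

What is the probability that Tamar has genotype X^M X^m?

Jamal is red-eyed, so Jamal is X^M Y.
Clara is red-eyed so carries M and received m from Ines (X^m X^m), so Clara is X^M X^m.
Their cross gives offspring ratios 1/2 X^M X^M : 1/2 X^M X^m. Conditioning on Tamar being red-eyed, P(X^M X^m) = 1/2 / 1 = 1/2.

1/2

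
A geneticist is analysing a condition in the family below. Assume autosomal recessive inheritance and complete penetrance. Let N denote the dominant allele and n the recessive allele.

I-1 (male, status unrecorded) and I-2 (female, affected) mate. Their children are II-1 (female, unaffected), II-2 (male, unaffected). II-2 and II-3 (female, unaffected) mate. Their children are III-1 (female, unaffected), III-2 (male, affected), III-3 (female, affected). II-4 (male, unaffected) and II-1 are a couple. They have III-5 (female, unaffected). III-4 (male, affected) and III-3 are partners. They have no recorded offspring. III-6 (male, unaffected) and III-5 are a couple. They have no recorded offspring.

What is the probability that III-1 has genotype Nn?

II-2 is unaffected so carries N and received n from I-2 (nn), so II-2 is Nn.
II-3 is unaffected so carries N and passed n to III-2 (nn), so II-3 is Nn.
Their cross gives offspring ratios 1/4 NN : 1/2 Nn : 1/4 nn. Conditioning on III-1 being unaffected, P(Nn) = 1/2 / 3/4 = 2/3.

2/3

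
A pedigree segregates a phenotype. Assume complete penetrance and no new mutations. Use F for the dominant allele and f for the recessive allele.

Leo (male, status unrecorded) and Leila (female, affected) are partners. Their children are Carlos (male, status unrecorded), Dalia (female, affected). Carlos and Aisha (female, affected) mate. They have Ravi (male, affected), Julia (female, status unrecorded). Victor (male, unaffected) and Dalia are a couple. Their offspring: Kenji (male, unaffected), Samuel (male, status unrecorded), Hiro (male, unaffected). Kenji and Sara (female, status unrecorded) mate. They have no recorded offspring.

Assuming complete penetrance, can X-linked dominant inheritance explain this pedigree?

A consistent assignment under X-linked dominant exists: Leo X^F Y, Leila X^F X^f, Carlos X^F Y, Dalia X^F X^f, Aisha X^F X^F, Victor X^f Y, Ravi X^F Y, Julia X^F X^F, Kenji X^f Y, Samuel X^F Y, Hiro X^f Y, Sara X^F X^F.
In this assignment every recorded phenotype matches its genotype and every non-founder's genotype is obtainable from its parents' genotypes, so the pedigree is consistent.

Yes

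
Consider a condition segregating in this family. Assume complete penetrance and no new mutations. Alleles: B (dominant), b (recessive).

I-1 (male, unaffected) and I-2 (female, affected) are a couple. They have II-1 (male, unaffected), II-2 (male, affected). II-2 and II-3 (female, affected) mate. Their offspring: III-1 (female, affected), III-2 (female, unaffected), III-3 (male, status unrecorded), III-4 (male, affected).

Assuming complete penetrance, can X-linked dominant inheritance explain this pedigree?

Under X-linked dominant, III-2 (unaffected, female) cannot arise from II-2 (affected) × II-3 (affected).

No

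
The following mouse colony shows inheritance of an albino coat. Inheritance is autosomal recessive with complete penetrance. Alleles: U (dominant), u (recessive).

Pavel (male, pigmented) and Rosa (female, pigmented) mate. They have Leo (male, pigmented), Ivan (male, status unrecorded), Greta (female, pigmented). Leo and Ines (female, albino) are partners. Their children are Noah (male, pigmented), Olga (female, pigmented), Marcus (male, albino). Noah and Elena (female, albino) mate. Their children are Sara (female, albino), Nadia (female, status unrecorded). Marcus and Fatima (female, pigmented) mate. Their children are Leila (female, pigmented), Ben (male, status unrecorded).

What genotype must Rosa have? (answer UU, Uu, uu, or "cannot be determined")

cannot be determined

Rosa's phenotype allows UU or Uu, and no parent or child forces a single allele at both positions; consistent genotype assignments exist with Rosa as UU or Uu.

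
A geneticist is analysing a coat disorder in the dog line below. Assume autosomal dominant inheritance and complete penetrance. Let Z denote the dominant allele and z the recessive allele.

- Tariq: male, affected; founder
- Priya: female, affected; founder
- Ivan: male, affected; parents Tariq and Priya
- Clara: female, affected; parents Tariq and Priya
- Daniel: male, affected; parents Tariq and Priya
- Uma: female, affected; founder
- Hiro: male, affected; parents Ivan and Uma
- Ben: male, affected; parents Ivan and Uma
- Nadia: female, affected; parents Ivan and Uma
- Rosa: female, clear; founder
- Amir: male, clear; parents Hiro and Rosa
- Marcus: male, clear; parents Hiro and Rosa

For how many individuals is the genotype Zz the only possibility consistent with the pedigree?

Obligate heterozygotes: Hiro is affected so carries Z and passed z to Amir (zz), so Hiro is Zz.
Every other individual is either homozygous by phenotype or has at least one consistent homozygous assignment, so the count is 1.

1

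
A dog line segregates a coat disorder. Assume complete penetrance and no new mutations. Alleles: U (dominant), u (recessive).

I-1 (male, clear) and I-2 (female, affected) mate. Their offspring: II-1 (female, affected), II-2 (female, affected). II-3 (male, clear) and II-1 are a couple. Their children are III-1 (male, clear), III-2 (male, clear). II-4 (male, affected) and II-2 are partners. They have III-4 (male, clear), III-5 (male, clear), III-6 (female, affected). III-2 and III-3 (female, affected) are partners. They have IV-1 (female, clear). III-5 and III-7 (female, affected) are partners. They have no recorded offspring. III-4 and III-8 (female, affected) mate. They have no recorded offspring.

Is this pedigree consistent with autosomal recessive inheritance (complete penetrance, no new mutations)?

Under autosomal recessive, III-4 (clear, male) cannot arise from II-4 (affected) × II-2 (affected).

No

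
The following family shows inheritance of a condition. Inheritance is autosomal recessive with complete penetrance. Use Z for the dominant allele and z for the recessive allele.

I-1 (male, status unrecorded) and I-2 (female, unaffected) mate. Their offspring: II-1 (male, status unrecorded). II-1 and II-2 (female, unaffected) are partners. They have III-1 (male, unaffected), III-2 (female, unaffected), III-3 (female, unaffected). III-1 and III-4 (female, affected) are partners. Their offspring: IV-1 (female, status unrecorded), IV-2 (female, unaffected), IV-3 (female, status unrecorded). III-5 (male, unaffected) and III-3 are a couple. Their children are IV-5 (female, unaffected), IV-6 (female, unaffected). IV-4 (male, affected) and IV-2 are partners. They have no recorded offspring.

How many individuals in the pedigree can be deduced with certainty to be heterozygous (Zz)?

1

Obligate heterozygotes: IV-2 is unaffected so carries Z and received z from III-4 (zz), so IV-2 is Zz.
Every other individual is either homozygous by phenotype or has at least one consistent homozygous assignment, so the count is 1.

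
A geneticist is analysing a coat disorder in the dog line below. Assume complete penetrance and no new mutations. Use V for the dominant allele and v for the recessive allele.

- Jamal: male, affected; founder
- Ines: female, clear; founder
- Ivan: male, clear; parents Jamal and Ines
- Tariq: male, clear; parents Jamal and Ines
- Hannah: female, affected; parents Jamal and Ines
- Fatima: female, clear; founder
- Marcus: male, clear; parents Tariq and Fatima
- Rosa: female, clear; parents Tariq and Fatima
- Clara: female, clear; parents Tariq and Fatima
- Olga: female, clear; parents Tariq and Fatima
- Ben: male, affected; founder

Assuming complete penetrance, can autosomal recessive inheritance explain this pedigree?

Yes

A consistent assignment under autosomal recessive exists: Jamal vv, Ines Vv, Ivan Vv, Tariq Vv, Hannah vv, Fatima VV, Marcus VV, Rosa VV, Clara VV, Olga VV, Ben vv.
In this assignment every recorded phenotype matches its genotype and every non-founder's genotype is obtainable from its parents' genotypes, so the pedigree is consistent.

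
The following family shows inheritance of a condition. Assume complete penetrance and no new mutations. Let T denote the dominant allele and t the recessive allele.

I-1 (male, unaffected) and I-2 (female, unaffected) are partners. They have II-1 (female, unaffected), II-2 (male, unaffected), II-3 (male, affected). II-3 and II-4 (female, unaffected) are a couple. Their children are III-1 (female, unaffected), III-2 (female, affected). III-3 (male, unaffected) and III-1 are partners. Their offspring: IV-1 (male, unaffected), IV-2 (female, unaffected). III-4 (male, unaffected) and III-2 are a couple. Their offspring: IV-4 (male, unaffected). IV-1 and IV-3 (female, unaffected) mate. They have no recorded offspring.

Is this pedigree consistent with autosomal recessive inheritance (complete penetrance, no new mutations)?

Yes

A consistent assignment under autosomal recessive exists: I-1 Tt, I-2 Tt, II-1 TT, II-2 TT, II-3 tt, II-4 Tt, III-1 Tt, III-2 tt, III-3 TT, III-4 TT, IV-1 TT, IV-2 TT, IV-3 TT, IV-4 Tt.
In this assignment every recorded phenotype matches its genotype and every non-founder's genotype is obtainable from its parents' genotypes, so the pedigree is consistent.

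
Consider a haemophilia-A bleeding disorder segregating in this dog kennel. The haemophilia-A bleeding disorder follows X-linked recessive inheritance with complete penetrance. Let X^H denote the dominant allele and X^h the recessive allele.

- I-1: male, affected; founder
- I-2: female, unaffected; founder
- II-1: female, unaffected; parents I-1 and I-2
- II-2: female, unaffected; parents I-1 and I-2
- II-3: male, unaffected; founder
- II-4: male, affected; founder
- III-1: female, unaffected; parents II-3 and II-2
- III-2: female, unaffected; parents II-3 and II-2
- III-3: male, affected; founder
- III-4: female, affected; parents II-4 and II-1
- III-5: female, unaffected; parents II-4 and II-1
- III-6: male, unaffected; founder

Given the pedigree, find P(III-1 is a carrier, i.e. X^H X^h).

II-3 is unaffected, so II-3 is X^H Y.
II-2 is unaffected so carries H and received h from I-1 (X^h Y), so II-2 is X^H X^h.
Their cross gives offspring ratios 1/2 X^H X^H : 1/2 X^H X^h. Conditioning on III-1 being unaffected, P(X^H X^h) = 1/2 / 1 = 1/2.

1/2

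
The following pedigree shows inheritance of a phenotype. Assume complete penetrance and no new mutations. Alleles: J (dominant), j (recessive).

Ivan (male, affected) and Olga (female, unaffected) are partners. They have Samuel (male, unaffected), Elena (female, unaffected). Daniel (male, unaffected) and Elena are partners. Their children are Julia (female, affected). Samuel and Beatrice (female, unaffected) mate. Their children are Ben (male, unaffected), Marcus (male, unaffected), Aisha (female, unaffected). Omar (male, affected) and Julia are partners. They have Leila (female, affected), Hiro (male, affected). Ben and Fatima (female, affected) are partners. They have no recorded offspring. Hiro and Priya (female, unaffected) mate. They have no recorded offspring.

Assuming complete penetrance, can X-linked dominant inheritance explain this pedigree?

Under X-linked dominant, Elena (unaffected, female) cannot arise from Ivan (affected) × Olga (unaffected).

No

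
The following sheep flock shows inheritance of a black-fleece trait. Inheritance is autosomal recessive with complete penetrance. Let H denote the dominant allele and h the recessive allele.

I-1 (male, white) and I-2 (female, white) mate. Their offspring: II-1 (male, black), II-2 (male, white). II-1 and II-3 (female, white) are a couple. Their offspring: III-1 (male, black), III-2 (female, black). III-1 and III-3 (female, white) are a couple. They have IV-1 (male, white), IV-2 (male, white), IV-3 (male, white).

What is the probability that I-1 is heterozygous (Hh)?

1

I-1 is white so carries H and passed h to II-1 (hh), so I-1 is Hh, giving P(Hh) = 1.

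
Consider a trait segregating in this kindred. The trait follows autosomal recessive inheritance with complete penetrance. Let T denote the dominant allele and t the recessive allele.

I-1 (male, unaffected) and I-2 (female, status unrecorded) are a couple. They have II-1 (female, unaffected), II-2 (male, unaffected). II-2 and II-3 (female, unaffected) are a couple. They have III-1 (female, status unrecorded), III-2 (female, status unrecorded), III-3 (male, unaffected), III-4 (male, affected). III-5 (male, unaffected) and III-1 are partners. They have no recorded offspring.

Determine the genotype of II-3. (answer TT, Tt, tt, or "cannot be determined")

Tt

From phenotype alone, II-3 is TT or Tt.
II-3 is unaffected so carries T and passed t to III-4 (tt), so II-3 is Tt.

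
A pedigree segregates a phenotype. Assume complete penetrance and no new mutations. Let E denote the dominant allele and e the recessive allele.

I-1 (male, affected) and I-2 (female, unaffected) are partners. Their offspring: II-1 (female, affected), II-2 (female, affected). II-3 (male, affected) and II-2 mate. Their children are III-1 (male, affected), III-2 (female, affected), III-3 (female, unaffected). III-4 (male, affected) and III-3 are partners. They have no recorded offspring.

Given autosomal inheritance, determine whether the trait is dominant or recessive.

dominant

II-3 and II-2 are both affected yet have an unaffected child III-3. Under a recessive model two affected parents are homozygous and every child would be affected, so the trait cannot be recessive.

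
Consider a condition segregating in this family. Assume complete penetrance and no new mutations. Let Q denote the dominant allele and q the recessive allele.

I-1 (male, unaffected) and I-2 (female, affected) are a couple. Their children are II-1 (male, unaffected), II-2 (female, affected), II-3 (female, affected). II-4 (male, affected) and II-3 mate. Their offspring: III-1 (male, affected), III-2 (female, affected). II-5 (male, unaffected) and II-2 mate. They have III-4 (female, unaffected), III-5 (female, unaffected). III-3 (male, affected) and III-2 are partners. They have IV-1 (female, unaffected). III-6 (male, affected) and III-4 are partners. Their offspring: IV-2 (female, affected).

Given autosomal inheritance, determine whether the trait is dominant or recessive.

dominant

III-3 and III-2 are both affected yet have an unaffected child IV-1. Under a recessive model two affected parents are homozygous and every child would be affected, so the trait cannot be recessive.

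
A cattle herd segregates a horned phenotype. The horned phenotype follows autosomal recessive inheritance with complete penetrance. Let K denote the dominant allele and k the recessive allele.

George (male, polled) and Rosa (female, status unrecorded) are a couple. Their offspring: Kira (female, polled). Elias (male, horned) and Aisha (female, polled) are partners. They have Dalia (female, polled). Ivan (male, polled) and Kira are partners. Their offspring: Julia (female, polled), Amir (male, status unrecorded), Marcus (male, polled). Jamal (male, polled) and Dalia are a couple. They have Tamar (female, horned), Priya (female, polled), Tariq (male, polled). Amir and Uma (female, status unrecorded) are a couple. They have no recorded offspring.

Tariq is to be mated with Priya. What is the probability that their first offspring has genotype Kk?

4/9

Jamal is polled so carries K and passed k to Tamar (kk), so Jamal is Kk.
Dalia is polled so carries K and received k from Elias (kk), so Dalia is Kk.
Tariq is a polled offspring of Jamal (Kk) × Dalia (Kk), whose cross gives 1/4 KK : 1/2 Kk : 1/4 kk; conditioning on being polled, Tariq is KK with probability 1/3, Kk with probability 2/3.
Priya is a polled offspring of Jamal (Kk) × Dalia (Kk), whose cross gives 1/4 KK : 1/2 Kk : 1/4 kk; conditioning on being polled, Priya is KK with probability 1/3, Kk with probability 2/3.
Summing over parental genotype combinations, P(offspring has genotype Kk) = 2/9·1/2 + 2/9·1/2 + 4/9·1/2 = 4/9.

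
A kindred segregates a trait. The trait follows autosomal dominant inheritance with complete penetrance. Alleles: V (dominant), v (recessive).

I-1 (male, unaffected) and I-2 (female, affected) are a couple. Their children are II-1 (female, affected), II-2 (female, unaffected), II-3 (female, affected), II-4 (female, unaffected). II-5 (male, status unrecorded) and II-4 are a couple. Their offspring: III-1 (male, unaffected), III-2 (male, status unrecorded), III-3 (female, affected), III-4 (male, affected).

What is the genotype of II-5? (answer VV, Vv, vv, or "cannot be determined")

From phenotype alone, II-5 is VV or Vv or vv.
II-5 passed V to III-3 (Vv, whose v came from II-4) and passed v to III-1 (vv), so II-5 is Vv.

Vv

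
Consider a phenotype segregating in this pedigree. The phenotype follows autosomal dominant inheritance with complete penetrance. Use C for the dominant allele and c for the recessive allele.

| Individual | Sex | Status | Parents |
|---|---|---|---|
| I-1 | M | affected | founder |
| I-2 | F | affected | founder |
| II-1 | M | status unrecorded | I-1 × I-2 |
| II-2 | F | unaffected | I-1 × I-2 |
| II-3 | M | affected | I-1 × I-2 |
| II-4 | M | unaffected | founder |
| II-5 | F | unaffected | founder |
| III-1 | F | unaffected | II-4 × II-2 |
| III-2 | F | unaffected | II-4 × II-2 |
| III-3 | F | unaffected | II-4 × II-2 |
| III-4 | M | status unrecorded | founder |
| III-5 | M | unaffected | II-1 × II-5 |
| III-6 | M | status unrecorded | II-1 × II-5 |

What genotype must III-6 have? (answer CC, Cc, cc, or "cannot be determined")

cannot be determined

III-6's phenotype is unrecorded, and no parent or child forces a single allele at both positions; consistent genotype assignments exist with III-6 as Cc or cc.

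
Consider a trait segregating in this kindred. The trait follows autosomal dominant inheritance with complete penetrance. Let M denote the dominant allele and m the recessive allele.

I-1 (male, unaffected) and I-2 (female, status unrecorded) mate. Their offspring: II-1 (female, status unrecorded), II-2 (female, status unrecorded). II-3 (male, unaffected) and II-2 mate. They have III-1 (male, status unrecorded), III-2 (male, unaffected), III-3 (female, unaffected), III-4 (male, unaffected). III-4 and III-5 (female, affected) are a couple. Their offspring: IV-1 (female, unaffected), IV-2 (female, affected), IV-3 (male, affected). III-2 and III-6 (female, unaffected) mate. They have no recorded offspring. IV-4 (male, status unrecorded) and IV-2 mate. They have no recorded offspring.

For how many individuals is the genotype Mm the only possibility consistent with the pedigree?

Obligate heterozygotes: III-5 is affected so carries M and passed m to IV-1 (mm), so III-5 is Mm; IV-2 is affected so carries M and received m from III-4 (mm), so IV-2 is Mm; IV-3 is affected so carries M and received m from III-4 (mm), so IV-3 is Mm.
Every other individual is either homozygous by phenotype or has at least one consistent homozygous assignment, so the count is 3.

3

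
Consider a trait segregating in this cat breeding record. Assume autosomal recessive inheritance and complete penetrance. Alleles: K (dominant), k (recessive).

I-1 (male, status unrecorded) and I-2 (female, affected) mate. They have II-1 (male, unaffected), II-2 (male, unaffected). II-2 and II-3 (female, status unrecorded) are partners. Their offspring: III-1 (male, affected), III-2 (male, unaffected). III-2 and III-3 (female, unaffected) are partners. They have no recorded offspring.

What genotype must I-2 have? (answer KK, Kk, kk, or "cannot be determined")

I-2 is affected, so I-2 is kk.

kk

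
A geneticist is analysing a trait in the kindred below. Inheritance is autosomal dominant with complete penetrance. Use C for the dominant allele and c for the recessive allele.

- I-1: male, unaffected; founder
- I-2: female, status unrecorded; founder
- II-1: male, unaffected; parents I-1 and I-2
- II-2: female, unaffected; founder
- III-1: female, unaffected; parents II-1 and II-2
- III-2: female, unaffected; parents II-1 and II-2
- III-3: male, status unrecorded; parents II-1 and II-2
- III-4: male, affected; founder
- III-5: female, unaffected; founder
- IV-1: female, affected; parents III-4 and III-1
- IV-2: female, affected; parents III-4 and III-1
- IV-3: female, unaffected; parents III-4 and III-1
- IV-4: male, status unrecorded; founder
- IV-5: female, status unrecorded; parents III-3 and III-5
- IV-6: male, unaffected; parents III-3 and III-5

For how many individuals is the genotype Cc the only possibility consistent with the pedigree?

3

Obligate heterozygotes: III-4 is affected so carries C and passed c to IV-3 (cc), so III-4 is Cc; IV-1 is affected so carries C and received c from III-1 (cc), so IV-1 is Cc; IV-2 is affected so carries C and received c from III-1 (cc), so IV-2 is Cc.
Every other individual is either homozygous by phenotype or has at least one consistent homozygous assignment, so the count is 3.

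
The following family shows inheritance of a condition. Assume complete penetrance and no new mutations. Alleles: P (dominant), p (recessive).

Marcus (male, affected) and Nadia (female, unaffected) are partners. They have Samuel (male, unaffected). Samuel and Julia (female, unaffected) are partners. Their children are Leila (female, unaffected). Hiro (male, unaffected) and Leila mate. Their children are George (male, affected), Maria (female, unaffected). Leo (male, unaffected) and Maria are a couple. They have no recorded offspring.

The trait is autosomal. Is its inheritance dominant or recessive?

Hiro and Leila are both unaffected yet have an affected child George. Under dominance, an affected child requires at least one affected parent, so the trait cannot be dominant.

recessive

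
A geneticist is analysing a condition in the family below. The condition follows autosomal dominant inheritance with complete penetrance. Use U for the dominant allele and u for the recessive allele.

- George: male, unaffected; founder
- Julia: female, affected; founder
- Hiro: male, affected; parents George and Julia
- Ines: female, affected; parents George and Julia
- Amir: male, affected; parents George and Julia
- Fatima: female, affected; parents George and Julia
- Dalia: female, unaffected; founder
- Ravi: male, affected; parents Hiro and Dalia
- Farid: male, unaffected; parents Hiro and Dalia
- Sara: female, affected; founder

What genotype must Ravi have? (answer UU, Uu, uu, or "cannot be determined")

Uu

From phenotype alone, Ravi is UU or Uu.
Ravi is affected so carries U and received u from Dalia (uu), so Ravi is Uu.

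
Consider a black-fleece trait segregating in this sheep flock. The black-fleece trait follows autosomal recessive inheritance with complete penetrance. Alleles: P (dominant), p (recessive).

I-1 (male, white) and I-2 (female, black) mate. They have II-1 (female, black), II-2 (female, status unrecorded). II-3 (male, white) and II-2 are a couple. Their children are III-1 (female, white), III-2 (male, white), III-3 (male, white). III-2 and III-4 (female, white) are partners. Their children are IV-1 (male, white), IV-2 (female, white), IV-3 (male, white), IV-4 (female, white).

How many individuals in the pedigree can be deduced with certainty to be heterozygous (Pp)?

1

Obligate heterozygotes: I-1 is white so carries P and passed p to II-1 (pp), so I-1 is Pp.
Every other individual is either homozygous by phenotype or has at least one consistent homozygous assignment, so the count is 1.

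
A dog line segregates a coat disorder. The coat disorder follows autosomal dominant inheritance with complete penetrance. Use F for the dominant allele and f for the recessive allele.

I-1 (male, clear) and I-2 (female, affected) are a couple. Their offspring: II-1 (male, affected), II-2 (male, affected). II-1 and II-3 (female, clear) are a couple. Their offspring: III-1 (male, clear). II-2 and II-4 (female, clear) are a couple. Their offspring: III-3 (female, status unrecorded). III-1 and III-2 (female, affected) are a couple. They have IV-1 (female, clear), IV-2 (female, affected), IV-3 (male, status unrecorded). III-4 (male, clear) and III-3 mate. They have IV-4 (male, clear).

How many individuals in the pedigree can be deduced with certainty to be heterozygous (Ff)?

Obligate heterozygotes: II-1 is affected so carries F and received f from I-1 (ff), so II-1 is Ff; II-2 is affected so carries F and received f from I-1 (ff), so II-2 is Ff; III-2 is affected so carries F and passed f to IV-1 (ff), so III-2 is Ff; IV-2 is affected so carries F and received f from III-1 (ff), so IV-2 is Ff.
Every other individual is either homozygous by phenotype or has at least one consistent homozygous assignment, so the count is 4.

4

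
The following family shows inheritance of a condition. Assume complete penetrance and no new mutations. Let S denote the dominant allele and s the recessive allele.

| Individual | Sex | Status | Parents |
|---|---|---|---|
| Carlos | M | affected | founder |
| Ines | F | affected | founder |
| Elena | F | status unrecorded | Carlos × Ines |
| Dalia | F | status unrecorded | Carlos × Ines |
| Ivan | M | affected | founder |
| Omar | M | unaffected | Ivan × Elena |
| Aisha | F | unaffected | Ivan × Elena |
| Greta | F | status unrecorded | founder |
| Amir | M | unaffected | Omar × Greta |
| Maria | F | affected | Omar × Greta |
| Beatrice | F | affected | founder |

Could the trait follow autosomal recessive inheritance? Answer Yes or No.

No assignment of genotypes under autosomal recessive satisfies every parent–offspring relationship, so the pedigree is inconsistent.

No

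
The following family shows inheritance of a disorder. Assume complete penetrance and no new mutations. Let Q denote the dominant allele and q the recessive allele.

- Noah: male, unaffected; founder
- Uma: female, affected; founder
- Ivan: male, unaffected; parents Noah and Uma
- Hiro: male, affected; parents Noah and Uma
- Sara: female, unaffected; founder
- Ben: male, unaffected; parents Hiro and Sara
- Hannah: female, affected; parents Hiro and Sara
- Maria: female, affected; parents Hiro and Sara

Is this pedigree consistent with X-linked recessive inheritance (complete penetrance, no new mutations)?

Under X-linked recessive, Ivan (unaffected, male) cannot arise from Noah (unaffected) × Uma (affected).

No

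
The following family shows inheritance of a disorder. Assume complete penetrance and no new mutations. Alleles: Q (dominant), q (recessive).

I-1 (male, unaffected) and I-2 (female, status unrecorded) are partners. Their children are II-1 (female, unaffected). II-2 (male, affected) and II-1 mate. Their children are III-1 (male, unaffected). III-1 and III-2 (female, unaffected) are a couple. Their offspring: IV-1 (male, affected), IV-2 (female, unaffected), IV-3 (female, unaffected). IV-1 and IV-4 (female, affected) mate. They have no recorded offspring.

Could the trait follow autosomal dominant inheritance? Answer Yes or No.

No

Under autosomal dominant, IV-1 (affected, male) cannot arise from III-1 (unaffected) × III-2 (unaffected).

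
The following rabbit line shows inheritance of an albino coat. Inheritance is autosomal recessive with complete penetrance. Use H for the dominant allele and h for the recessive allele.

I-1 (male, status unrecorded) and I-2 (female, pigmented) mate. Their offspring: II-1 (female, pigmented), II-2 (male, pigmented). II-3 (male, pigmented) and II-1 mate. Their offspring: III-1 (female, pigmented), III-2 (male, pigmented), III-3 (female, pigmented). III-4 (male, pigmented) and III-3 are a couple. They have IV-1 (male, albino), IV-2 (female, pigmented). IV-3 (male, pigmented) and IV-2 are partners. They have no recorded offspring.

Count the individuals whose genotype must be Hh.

2

Obligate heterozygotes: III-3 is pigmented so carries H and passed h to IV-1 (hh), so III-3 is Hh; III-4 is pigmented so carries H and passed h to IV-1 (hh), so III-4 is Hh.
Every other individual is either homozygous by phenotype or has at least one consistent homozygous assignment, so the count is 2.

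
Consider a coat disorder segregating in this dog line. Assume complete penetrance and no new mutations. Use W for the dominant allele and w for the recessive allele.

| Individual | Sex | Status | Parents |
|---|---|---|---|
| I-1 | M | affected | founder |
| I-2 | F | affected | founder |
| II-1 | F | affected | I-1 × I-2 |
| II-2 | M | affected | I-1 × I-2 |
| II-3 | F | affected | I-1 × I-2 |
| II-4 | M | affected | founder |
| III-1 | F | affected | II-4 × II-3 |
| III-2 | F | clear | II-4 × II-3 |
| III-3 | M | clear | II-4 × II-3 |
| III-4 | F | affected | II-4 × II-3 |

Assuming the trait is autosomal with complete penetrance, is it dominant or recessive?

dominant

II-4 and II-3 are both affected yet have a clear child III-2. Under a recessive model two affected parents are homozygous and every child would be affected, so the trait cannot be recessive.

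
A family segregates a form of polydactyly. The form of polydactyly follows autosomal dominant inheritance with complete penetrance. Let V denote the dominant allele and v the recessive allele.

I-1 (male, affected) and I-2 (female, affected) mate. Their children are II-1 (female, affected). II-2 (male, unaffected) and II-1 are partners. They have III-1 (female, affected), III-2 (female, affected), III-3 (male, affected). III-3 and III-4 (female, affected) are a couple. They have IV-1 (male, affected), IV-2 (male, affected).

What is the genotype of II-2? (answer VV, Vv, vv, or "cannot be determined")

vv

II-2 is unaffected, so II-2 is vv.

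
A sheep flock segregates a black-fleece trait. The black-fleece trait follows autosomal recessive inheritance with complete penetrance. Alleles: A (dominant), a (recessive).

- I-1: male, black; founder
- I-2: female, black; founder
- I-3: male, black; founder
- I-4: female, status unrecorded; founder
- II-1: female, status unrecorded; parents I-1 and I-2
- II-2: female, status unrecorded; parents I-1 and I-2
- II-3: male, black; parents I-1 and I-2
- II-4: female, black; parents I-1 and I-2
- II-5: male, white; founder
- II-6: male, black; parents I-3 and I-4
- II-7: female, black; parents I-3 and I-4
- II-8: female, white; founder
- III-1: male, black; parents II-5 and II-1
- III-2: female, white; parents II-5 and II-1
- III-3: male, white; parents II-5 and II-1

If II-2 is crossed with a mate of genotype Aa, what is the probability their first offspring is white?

1/2

II-2 received a from I-1 (aa) and received a from I-2 (aa), so II-2 is aa.
The cross gives 1/2 Aa : 1/2 aa, so P(offspring is white) = 1/2.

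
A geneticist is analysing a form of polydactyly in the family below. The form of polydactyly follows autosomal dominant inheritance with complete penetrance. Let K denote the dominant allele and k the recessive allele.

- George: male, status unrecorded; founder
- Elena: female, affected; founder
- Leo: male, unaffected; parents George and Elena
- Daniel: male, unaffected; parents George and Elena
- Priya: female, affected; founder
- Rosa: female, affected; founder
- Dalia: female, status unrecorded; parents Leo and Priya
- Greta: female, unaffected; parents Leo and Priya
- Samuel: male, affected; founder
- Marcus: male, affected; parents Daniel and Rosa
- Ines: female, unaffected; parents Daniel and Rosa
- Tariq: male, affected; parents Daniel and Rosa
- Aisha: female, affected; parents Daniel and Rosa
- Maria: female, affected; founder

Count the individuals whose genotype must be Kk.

Obligate heterozygotes: Elena is affected so carries K and passed k to Leo (kk), so Elena is Kk; Priya is affected so carries K and passed k to Greta (kk), so Priya is Kk; Rosa is affected so carries K and passed k to Ines (kk), so Rosa is Kk; Marcus is affected so carries K and received k from Daniel (kk), so Marcus is Kk; Tariq is affected so carries K and received k from Daniel (kk), so Tariq is Kk; Aisha is affected so carries K and received k from Daniel (kk), so Aisha is Kk.
Every other individual is either homozygous by phenotype or has at least one consistent homozygous assignment, so the count is 6.

6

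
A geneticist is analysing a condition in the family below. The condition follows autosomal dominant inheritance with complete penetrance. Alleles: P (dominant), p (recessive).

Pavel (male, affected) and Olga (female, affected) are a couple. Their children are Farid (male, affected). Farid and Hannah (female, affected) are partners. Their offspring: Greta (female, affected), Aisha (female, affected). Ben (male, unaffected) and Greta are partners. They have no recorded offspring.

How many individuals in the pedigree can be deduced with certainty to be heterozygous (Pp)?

0

No individual's genotype is forced to Pp by the pedigree, so the count is 0.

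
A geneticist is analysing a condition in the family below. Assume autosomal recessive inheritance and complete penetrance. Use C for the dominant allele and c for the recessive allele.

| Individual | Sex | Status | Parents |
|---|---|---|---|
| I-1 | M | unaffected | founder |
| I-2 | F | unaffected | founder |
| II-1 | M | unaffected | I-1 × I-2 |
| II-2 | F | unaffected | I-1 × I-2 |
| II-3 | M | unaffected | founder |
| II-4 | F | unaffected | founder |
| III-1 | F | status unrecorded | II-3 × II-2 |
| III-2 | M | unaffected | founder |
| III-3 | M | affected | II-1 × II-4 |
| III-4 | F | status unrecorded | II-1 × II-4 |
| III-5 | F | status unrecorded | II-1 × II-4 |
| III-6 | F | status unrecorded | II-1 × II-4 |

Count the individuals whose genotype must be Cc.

2

Obligate heterozygotes: II-1 is unaffected so carries C and passed c to III-3 (cc), so II-1 is Cc; II-4 is unaffected so carries C and passed c to III-3 (cc), so II-4 is Cc.
Every other individual is either homozygous by phenotype or has at least one consistent homozygous assignment, so the count is 2.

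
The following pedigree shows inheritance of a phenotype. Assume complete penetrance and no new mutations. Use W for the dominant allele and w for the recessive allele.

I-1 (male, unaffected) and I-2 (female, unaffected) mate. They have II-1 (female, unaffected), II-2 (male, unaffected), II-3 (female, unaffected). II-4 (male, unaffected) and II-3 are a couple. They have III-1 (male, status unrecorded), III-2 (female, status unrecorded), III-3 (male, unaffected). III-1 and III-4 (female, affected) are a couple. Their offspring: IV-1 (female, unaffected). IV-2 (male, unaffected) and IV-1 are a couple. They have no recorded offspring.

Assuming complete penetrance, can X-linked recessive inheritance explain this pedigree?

A consistent assignment under X-linked recessive exists: I-1 X^W Y, I-2 X^W X^W, II-1 X^W X^W, II-2 X^W Y, II-3 X^W X^W, II-4 X^W Y, III-1 X^W Y, III-2 X^W X^W, III-3 X^W Y, III-4 X^w X^w, IV-1 X^W X^w, IV-2 X^W Y.
In this assignment every recorded phenotype matches its genotype and every non-founder's genotype is obtainable from its parents' genotypes, so the pedigree is consistent.

Yes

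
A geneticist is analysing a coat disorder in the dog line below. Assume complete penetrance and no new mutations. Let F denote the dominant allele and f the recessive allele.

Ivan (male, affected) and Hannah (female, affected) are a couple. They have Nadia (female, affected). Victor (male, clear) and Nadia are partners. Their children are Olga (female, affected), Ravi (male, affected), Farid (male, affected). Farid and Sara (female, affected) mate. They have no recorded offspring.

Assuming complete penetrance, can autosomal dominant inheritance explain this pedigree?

A consistent assignment under autosomal dominant exists: Ivan FF, Hannah FF, Nadia FF, Victor ff, Olga Ff, Ravi Ff, Farid Ff, Sara FF.
In this assignment every recorded phenotype matches its genotype and every non-founder's genotype is obtainable from its parents' genotypes, so the pedigree is consistent.

Yes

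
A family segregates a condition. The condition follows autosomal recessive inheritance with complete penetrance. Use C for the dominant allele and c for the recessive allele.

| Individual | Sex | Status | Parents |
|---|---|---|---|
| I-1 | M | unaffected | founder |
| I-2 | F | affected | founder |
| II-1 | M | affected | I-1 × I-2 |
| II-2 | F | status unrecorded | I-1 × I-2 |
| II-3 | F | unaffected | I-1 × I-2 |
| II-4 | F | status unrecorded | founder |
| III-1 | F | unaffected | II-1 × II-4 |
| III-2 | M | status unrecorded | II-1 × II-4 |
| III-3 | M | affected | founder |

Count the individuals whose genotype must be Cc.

Obligate heterozygotes: I-1 is unaffected so carries C and passed c to II-1 (cc), so I-1 is Cc; II-3 is unaffected so carries C and received c from I-2 (cc), so II-3 is Cc; III-1 is unaffected so carries C and received c from II-1 (cc), so III-1 is Cc.
Every other individual is either homozygous by phenotype or has at least one consistent homozygous assignment, so the count is 3.

3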